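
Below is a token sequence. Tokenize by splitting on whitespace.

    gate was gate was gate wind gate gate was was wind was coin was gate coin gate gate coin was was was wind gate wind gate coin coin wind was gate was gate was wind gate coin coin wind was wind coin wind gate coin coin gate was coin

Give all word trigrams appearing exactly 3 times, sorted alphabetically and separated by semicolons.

gate coin coin; gate was gate; was gate was; wind gate coin

Trigram counts meeting the condition (exactly 3 times):
  gate coin coin: 3
  gate was gate: 3
  was gate was: 3
  wind gate coin: 3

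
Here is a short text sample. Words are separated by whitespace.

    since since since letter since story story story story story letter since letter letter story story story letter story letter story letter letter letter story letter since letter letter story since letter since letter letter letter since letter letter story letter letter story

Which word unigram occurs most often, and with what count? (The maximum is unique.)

Unigram frequencies (highest first):
  letter: 20
  story: 14
  since: 9

"letter", 20 times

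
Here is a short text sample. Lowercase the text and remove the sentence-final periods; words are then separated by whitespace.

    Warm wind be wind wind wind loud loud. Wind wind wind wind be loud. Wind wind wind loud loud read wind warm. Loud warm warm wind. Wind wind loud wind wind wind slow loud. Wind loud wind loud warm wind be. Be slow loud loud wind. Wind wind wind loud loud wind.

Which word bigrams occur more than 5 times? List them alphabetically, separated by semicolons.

loud wind; wind loud; wind wind

Bigram counts meeting the condition (more than 5 times):
  loud wind: 7
  wind loud: 6
  wind wind: 14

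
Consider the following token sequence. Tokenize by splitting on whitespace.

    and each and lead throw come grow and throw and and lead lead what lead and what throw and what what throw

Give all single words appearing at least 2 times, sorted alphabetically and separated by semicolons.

Unigram counts meeting the condition (at least 2 times):
  and: 7
  lead: 4
  throw: 4
  what: 4

and; lead; throw; what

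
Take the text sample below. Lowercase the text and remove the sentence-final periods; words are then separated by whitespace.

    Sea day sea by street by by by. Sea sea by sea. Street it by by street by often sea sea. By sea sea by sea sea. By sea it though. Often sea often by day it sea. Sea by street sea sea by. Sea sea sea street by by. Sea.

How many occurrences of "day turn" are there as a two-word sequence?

0

Scanning the 50 overlapping bigram windows for "day turn":
  (none found)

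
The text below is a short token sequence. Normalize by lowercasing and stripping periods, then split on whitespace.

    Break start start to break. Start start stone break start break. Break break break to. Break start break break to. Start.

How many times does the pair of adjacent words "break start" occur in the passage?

4

Scanning the 20 overlapping bigram windows for "break start":
  position 1–2: break start
  position 5–6: break start
  position 9–10: break start
  position 16–17: break start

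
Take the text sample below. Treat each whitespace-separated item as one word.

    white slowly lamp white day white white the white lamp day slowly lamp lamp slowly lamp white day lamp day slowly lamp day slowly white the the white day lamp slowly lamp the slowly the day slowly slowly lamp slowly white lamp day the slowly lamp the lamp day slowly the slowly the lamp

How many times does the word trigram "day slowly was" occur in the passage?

Scanning the 52 overlapping trigram windows for "day slowly was":
  (none found)

0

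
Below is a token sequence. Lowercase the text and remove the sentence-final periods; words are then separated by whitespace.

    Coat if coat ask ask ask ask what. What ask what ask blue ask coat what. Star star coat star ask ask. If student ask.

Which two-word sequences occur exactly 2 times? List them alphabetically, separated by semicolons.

ask what; what ask

Bigram counts meeting the condition (exactly 2 times):
  ask what: 2
  what ask: 2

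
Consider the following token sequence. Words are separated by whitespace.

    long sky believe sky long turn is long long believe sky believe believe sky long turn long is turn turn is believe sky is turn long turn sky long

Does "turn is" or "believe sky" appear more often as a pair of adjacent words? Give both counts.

"turn is": 2 occurrences
"believe sky": 4 occurrences

"believe sky" (4 vs 2)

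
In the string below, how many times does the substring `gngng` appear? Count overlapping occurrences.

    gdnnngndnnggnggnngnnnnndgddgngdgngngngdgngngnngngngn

Sliding a length-5 window over the 52 characters (48 positions):
  position 32–36: gngng
  position 34–38: gngng
  position 40–44: gngng
  position 47–51: gngng

4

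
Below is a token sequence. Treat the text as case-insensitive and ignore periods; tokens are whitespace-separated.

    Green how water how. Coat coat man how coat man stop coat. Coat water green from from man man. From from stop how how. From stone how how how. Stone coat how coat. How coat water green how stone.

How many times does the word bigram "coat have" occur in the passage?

0

Scanning the 38 overlapping bigram windows for "coat have":
  (none found)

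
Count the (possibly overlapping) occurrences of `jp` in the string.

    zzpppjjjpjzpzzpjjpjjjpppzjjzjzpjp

4

Sliding a length-2 window over the 33 characters (32 positions):
  position 8–9: jp
  position 17–18: jp
  position 21–22: jp
  position 32–33: jp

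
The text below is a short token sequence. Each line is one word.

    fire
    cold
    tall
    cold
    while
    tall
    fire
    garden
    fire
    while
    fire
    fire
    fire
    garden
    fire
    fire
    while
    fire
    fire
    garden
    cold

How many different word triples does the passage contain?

15

21 tokens → 19 trigram windows in total.
Repeated trigrams (each contributes count−1 duplicates):
  fire fire garden: 2
  fire garden fire: 2
  fire while fire: 2
  while fire fire: 2
4 duplicate windows → 19 − 4 = 15 distinct.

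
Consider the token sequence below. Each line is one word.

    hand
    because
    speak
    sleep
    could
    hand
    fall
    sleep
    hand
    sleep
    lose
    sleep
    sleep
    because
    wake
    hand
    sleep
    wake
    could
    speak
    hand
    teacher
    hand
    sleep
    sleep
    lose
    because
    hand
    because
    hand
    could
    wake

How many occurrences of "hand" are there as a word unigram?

Scanning the 32 tokens for "hand":
  position 1: hand
  position 6: hand
  position 9: hand
  position 16: hand
  position 21: hand
  position 23: hand
  position 28: hand
  position 30: hand

8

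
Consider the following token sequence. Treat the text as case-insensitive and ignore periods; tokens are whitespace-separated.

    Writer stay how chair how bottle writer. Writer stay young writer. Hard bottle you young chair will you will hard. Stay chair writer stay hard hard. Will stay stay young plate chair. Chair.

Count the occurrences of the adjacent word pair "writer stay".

3

Scanning the 32 overlapping bigram windows for "writer stay":
  position 1–2: writer stay
  position 8–9: writer stay
  position 23–24: writer stay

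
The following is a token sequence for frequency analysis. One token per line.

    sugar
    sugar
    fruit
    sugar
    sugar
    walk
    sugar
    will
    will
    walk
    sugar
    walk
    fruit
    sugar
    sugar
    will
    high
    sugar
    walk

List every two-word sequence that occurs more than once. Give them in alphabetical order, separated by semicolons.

Bigram counts meeting the condition (more than once):
  fruit sugar: 2
  sugar sugar: 3
  sugar walk: 3
  sugar will: 2
  walk sugar: 2

fruit sugar; sugar sugar; sugar walk; sugar will; walk sugar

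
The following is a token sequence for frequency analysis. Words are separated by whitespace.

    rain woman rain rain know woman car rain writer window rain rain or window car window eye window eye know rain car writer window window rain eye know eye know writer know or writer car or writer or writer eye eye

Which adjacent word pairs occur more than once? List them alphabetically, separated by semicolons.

eye know; or writer; rain rain; window eye; window rain; writer window

Bigram counts meeting the condition (more than once):
  eye know: 3
  or writer: 3
  rain rain: 2
  window eye: 2
  window rain: 2
  writer window: 2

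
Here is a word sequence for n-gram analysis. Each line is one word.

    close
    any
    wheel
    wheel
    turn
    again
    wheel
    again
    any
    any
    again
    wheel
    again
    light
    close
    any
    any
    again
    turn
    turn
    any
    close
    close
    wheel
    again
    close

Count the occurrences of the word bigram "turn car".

Scanning the 25 overlapping bigram windows for "turn car":
  (none found)

0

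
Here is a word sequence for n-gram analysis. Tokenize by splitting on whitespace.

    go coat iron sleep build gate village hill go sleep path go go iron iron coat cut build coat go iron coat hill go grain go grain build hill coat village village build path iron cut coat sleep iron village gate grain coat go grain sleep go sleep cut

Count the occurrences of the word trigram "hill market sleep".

Scanning the 47 overlapping trigram windows for "hill market sleep":
  (none found)

0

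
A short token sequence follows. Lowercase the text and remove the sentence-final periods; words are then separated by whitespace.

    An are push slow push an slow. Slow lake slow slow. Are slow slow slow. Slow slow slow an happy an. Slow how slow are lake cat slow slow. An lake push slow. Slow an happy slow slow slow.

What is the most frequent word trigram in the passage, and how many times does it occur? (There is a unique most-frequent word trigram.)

"slow slow slow", 5 times

Trigram frequencies (highest first):
  slow slow slow: 5
  slow slow an: 3
  slow an happy: 2
  an are push: 1
  are push slow: 1
  push slow push: 1
  … (24 more, each ≤ 1)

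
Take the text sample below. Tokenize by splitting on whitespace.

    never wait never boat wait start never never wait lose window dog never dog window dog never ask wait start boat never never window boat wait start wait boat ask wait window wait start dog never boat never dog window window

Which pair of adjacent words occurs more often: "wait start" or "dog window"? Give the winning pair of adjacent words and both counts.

"wait start": 4 occurrences
"dog window": 2 occurrences

"wait start" (4 vs 2)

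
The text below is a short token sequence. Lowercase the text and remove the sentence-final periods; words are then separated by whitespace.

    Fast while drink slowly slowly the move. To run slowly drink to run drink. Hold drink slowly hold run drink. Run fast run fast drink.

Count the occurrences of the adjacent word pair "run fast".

2

Scanning the 24 overlapping bigram windows for "run fast":
  position 21–22: run fast
  position 23–24: run fast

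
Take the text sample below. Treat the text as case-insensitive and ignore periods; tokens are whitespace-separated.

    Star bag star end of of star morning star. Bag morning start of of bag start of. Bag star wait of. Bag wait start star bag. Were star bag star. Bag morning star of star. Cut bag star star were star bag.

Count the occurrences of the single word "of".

Scanning the 42 tokens for "of":
  position 5: of
  position 6: of
  position 13: of
  position 14: of
  position 17: of
  position 21: of
  position 34: of

7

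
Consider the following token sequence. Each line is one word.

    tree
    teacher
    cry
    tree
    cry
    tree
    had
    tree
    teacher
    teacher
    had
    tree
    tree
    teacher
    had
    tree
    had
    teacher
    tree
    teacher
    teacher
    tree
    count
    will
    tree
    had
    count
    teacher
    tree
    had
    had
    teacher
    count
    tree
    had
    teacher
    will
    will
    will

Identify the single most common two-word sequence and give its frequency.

"tree had", 5 times

Bigram frequencies (highest first):
  tree had: 5
  tree teacher: 4
  had tree: 3
  had teacher: 3
  teacher tree: 3
  cry tree: 2
  … (15 more, each ≤ 2)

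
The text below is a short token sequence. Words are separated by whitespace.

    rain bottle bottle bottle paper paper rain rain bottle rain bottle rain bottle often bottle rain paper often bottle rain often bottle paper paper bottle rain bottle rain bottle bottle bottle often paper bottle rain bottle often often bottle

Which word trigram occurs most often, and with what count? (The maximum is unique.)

Trigram frequencies (highest first):
  bottle rain bottle: 5
  rain bottle rain: 3
  rain bottle bottle: 2
  bottle bottle bottle: 2
  bottle paper paper: 2
  rain bottle often: 2
  … (19 more, each ≤ 2)

"bottle rain bottle", 5 times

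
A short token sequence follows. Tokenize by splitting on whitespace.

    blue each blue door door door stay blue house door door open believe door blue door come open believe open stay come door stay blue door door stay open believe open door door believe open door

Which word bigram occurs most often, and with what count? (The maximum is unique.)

Bigram frequencies (highest first):
  door door: 5
  blue door: 3
  door stay: 3
  open believe: 3
  believe open: 3
  stay blue: 2
  … (15 more, each ≤ 2)

"door door", 5 times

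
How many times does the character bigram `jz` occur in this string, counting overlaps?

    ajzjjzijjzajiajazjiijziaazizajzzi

5

Sliding a length-2 window over the 33 characters (32 positions):
  position 2–3: jz
  position 5–6: jz
  position 9–10: jz
  position 21–22: jz
  position 30–31: jz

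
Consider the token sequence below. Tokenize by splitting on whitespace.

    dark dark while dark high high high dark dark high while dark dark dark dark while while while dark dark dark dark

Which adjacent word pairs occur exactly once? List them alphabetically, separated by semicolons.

high dark; high while

Bigram counts meeting the condition (exactly once):
  high dark: 1
  high while: 1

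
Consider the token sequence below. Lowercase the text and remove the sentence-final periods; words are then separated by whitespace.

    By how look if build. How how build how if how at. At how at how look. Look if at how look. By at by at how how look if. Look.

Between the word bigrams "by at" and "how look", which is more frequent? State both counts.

"how look" (4 vs 2)

"by at": 2 occurrences
"how look": 4 occurrences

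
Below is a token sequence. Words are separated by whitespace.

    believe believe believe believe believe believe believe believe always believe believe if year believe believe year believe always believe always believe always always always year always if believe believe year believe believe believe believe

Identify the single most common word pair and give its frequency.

"believe believe", 13 times

Bigram frequencies (highest first):
  believe believe: 13
  believe always: 4
  always believe: 3
  year believe: 3
  believe year: 2
  always always: 2
  … (6 more, each ≤ 1)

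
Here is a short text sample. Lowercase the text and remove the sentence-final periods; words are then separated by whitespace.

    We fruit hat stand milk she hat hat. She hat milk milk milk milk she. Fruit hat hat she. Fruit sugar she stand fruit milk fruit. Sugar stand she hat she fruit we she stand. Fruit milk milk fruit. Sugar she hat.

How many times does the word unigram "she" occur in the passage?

9

Scanning the 42 tokens for "she":
  position 6: she
  position 9: she
  position 15: she
  position 19: she
  position 22: she
  position 29: she
  position 31: she
  position 34: she
  position 41: she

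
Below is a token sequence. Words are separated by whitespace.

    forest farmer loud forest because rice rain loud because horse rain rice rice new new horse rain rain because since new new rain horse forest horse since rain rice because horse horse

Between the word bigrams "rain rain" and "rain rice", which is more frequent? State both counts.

"rain rice" (2 vs 1)

"rain rain": 1 occurrence
"rain rice": 2 occurrences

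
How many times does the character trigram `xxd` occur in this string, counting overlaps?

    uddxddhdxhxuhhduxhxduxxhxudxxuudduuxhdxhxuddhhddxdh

0

Sliding a length-3 window over the 51 characters (49 positions):
  (no match at any position)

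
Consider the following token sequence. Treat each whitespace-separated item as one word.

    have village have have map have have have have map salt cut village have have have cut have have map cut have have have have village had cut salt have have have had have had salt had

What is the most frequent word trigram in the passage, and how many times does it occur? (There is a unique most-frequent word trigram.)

Trigram frequencies (highest first):
  have have have: 6
  have have map: 3
  village have have: 2
  cut have have: 2
  have village have: 1
  have map have: 1
  … (20 more, each ≤ 1)

"have have have", 6 times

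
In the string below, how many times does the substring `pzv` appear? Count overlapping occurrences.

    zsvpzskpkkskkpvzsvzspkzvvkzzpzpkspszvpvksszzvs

Sliding a length-3 window over the 46 characters (44 positions):
  (no match at any position)

0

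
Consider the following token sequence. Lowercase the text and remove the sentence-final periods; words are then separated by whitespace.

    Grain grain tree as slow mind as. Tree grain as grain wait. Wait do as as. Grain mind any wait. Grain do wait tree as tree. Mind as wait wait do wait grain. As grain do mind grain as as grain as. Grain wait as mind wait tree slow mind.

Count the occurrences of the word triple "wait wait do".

Scanning the 48 overlapping trigram windows for "wait wait do":
  position 12–14: wait wait do
  position 29–31: wait wait do

2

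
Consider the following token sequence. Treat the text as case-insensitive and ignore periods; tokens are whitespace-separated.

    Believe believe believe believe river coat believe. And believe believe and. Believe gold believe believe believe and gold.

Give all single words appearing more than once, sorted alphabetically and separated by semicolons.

Unigram counts meeting the condition (more than once):
  and: 3
  believe: 11
  gold: 2

and; believe; gold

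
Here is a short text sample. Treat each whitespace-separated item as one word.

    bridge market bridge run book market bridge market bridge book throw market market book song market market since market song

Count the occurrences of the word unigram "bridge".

4

Scanning the 20 tokens for "bridge":
  position 1: bridge
  position 3: bridge
  position 7: bridge
  position 9: bridge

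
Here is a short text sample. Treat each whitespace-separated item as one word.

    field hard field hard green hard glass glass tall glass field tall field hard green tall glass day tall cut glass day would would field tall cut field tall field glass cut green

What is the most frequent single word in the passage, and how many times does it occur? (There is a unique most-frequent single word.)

Unigram frequencies (highest first):
  field: 7
  glass: 6
  tall: 6
  hard: 4
  green: 3
  cut: 3
  … (2 more, each ≤ 2)

"field", 7 times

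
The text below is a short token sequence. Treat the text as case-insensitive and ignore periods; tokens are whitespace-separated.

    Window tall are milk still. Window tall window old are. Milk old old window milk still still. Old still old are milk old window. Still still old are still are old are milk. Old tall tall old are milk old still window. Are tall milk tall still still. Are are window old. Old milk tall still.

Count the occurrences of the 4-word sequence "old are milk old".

4

Scanning the 53 overlapping 4-gram windows for "old are milk old":
  position 9–12: old are milk old
  position 20–23: old are milk old
  position 31–34: old are milk old
  position 37–40: old are milk old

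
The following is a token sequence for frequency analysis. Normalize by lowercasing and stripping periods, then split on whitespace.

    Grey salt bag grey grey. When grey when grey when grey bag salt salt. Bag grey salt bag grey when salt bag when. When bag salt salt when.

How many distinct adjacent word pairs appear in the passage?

14

28 tokens → 27 bigram windows in total.
Repeated bigrams (each contributes count−1 duplicates):
  grey when: 4
  salt bag: 4
  bag grey: 3
  when grey: 3
  bag salt: 2
  grey salt: 2
  salt salt: 2
13 duplicate windows → 27 − 13 = 14 distinct.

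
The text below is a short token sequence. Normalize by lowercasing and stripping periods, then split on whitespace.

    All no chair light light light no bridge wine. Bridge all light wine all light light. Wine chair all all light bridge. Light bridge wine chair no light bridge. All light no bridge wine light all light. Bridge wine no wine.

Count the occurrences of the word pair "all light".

5

Scanning the 40 overlapping bigram windows for "all light":
  position 11–12: all light
  position 14–15: all light
  position 20–21: all light
  position 30–31: all light
  position 36–37: all light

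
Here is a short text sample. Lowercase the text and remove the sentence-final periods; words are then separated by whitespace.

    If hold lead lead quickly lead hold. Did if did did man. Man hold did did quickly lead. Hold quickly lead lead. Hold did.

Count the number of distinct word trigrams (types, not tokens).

24 tokens → 22 trigram windows in total.
Repeated trigrams (each contributes count−1 duplicates):
  lead hold did: 2
  quickly lead hold: 2
2 duplicate windows → 22 − 2 = 20 distinct.

20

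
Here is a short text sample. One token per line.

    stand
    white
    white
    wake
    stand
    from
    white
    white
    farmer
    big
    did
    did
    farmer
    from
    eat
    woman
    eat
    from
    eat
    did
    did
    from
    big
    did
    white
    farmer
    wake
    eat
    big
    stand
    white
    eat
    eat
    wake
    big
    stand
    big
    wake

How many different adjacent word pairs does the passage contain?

38 tokens → 37 bigram windows in total.
Repeated bigrams (each contributes count−1 duplicates):
  big did: 2
  big stand: 2
  did did: 2
  from eat: 2
  stand white: 2
  white farmer: 2
  white white: 2
7 duplicate windows → 37 − 7 = 30 distinct.

30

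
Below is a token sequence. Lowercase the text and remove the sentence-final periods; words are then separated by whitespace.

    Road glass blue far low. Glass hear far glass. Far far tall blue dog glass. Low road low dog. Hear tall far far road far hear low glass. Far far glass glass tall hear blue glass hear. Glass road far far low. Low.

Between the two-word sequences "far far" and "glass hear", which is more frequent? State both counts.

"far far": 4 occurrences
"glass hear": 2 occurrences

"far far" (4 vs 2)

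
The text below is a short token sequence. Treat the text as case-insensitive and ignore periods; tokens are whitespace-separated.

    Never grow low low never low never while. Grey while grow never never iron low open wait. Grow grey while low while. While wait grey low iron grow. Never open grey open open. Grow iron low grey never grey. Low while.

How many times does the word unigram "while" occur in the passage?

6

Scanning the 41 tokens for "while":
  position 8: while
  position 10: while
  position 20: while
  position 22: while
  position 23: while
  position 41: while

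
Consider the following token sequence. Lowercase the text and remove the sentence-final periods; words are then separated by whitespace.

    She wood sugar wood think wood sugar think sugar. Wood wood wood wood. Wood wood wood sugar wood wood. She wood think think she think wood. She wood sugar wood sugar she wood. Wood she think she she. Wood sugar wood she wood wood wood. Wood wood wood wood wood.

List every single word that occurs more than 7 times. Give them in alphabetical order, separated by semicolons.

she; wood

Unigram counts meeting the condition (more than 7 times):
  she: 9
  wood: 28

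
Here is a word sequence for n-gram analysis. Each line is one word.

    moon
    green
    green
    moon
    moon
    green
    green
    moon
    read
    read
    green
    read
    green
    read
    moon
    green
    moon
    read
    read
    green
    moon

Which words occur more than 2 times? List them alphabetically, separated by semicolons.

Unigram counts meeting the condition (more than 2 times):
  green: 8
  moon: 7
  read: 6

green; moon; read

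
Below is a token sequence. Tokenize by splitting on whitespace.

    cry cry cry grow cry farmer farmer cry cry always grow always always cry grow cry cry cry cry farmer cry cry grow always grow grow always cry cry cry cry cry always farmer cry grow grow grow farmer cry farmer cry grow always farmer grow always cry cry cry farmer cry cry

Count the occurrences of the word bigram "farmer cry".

Scanning the 52 overlapping bigram windows for "farmer cry":
  position 7–8: farmer cry
  position 20–21: farmer cry
  position 34–35: farmer cry
  position 39–40: farmer cry
  position 41–42: farmer cry
  position 51–52: farmer cry

6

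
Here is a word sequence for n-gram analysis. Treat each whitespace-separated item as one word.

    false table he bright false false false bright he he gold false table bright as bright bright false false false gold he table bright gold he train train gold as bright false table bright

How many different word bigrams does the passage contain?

22

34 tokens → 33 bigram windows in total.
Repeated bigrams (each contributes count−1 duplicates):
  false false: 4
  bright false: 3
  false table: 3
  table bright: 3
  as bright: 2
  gold he: 2
11 duplicate windows → 33 − 11 = 22 distinct.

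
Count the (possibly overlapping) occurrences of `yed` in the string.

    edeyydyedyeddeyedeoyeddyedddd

Sliding a length-3 window over the 29 characters (27 positions):
  position 7–9: yed
  position 10–12: yed
  position 15–17: yed
  position 20–22: yed
  position 24–26: yed

5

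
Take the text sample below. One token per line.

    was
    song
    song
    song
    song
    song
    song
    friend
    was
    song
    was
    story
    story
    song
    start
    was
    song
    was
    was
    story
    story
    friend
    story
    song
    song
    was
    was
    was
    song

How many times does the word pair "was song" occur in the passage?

Scanning the 28 overlapping bigram windows for "was song":
  position 1–2: was song
  position 9–10: was song
  position 16–17: was song
  position 28–29: was song

4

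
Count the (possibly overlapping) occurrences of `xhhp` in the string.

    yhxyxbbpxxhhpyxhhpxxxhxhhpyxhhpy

Sliding a length-4 window over the 32 characters (29 positions):
  position 10–13: xhhp
  position 15–18: xhhp
  position 23–26: xhhp
  position 28–31: xhhp

4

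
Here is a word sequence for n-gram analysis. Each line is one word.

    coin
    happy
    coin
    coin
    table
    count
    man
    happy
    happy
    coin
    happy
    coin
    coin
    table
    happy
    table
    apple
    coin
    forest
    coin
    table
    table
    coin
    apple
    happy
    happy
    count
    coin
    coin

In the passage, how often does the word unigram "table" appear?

5

Scanning the 29 tokens for "table":
  position 5: table
  position 14: table
  position 16: table
  position 21: table
  position 22: table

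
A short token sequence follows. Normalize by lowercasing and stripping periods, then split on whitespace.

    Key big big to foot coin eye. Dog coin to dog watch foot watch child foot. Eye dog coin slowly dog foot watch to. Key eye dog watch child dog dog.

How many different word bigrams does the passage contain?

24

31 tokens → 30 bigram windows in total.
Repeated bigrams (each contributes count−1 duplicates):
  eye dog: 3
  dog coin: 2
  dog watch: 2
  foot watch: 2
  watch child: 2
6 duplicate windows → 30 − 6 = 24 distinct.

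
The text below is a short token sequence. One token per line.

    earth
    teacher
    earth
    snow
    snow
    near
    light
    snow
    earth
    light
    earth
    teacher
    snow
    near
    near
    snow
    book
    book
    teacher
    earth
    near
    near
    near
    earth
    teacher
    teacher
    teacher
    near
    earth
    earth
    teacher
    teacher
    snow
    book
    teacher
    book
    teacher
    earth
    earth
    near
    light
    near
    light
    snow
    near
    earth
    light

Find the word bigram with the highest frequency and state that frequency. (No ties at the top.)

"earth teacher", 4 times

Bigram frequencies (highest first):
  earth teacher: 4
  teacher earth: 3
  snow near: 3
  near light: 3
  near near: 3
  book teacher: 3
  … (17 more, each ≤ 3)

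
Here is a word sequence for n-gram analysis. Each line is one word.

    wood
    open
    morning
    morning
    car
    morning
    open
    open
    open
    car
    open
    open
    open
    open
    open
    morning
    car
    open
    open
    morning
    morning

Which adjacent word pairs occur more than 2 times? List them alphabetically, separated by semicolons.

open morning; open open

Bigram counts meeting the condition (more than 2 times):
  open morning: 3
  open open: 7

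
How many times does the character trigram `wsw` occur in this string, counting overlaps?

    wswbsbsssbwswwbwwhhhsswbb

2

Sliding a length-3 window over the 25 characters (23 positions):
  position 1–3: wsw
  position 11–13: wsw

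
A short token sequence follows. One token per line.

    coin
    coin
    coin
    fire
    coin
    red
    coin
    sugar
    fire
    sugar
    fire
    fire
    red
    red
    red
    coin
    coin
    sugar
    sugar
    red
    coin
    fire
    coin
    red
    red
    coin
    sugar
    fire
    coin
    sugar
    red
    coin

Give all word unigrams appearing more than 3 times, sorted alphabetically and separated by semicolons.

Unigram counts meeting the condition (more than 3 times):
  coin: 12
  fire: 6
  red: 8
  sugar: 6

coin; fire; red; sugar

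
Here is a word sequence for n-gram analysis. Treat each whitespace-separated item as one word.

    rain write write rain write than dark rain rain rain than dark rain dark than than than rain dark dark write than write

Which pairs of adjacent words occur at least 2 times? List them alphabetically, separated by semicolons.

Bigram counts meeting the condition (at least 2 times):
  dark rain: 2
  rain dark: 2
  rain rain: 2
  rain write: 2
  than dark: 2
  than than: 2
  write than: 2

dark rain; rain dark; rain rain; rain write; than dark; than than; write than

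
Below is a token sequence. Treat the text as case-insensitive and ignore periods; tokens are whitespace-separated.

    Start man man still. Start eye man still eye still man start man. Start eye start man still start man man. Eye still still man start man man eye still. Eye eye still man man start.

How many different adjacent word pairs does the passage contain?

36 tokens → 35 bigram windows in total.
Repeated bigrams (each contributes count−1 duplicates):
  start man: 5
  eye still: 4
  man man: 4
  man start: 4
  man still: 3
  still man: 3
  man eye: 2
  start eye: 2
  … (2 more repeated)
21 duplicate windows → 35 − 21 = 14 distinct.

14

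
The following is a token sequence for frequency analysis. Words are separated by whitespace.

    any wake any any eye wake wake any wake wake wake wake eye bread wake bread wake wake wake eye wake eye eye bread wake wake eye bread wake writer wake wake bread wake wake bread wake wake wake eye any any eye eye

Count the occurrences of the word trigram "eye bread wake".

Scanning the 42 overlapping trigram windows for "eye bread wake":
  position 13–15: eye bread wake
  position 23–25: eye bread wake
  position 27–29: eye bread wake

3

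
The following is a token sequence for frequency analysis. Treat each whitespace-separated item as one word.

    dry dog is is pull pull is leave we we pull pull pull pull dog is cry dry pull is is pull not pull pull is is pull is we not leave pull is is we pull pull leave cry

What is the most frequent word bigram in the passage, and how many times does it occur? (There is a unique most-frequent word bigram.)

Bigram frequencies (highest first):
  pull pull: 6
  pull is: 5
  is is: 4
  is pull: 3
  dog is: 2
  we pull: 2
  … (16 more, each ≤ 2)

"pull pull", 6 times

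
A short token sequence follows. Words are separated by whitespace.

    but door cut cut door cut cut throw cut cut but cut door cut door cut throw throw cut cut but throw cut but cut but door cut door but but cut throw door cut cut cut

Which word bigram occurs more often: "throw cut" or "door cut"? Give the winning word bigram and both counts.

"door cut" (6 vs 3)

"throw cut": 3 occurrences
"door cut": 6 occurrences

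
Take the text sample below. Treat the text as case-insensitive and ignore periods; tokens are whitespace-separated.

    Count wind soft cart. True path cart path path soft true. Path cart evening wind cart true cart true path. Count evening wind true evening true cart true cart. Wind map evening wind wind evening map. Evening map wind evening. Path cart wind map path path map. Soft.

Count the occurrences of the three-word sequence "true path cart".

2

Scanning the 46 overlapping trigram windows for "true path cart":
  position 5–7: true path cart
  position 11–13: true path cart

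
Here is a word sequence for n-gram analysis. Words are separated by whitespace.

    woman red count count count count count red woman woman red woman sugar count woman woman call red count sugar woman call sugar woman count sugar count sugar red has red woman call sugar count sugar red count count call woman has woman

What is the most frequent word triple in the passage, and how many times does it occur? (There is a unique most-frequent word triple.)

"count count count", 3 times

Trigram frequencies (highest first):
  count count count: 3
  red count count: 2
  woman call sugar: 2
  sugar count sugar: 2
  count sugar red: 2
  woman red count: 1
  … (29 more, each ≤ 1)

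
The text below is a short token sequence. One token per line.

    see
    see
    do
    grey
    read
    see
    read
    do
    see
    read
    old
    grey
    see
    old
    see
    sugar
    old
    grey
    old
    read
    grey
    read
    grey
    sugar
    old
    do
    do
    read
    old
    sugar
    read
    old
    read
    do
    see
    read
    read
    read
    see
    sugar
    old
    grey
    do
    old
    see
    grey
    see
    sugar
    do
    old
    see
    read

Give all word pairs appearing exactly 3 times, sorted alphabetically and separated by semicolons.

old grey; old see; read old; see sugar; sugar old

Bigram counts meeting the condition (exactly 3 times):
  old grey: 3
  old see: 3
  read old: 3
  see sugar: 3
  sugar old: 3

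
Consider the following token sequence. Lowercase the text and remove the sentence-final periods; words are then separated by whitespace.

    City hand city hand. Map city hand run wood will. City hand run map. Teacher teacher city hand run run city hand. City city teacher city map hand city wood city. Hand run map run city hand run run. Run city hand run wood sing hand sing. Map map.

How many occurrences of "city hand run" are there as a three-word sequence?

Scanning the 47 overlapping trigram windows for "city hand run":
  position 6–8: city hand run
  position 11–13: city hand run
  position 17–19: city hand run
  position 31–33: city hand run
  position 36–38: city hand run
  position 41–43: city hand run

6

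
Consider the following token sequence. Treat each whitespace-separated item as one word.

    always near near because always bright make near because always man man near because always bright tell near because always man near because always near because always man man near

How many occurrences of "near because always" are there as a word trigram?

6

Scanning the 28 overlapping trigram windows for "near because always":
  position 3–5: near because always
  position 8–10: near because always
  position 13–15: near because always
  position 18–20: near because always
  position 22–24: near because always
  position 25–27: near because always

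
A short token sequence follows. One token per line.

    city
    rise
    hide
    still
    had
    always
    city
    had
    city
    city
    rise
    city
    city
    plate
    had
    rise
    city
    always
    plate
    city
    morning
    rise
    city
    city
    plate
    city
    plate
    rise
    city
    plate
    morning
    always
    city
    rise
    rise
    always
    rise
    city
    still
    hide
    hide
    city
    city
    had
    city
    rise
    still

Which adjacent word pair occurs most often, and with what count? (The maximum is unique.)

Bigram frequencies (highest first):
  rise city: 5
  city rise: 4
  city city: 4
  city plate: 4
  always city: 2
  city had: 2
  … (23 more, each ≤ 2)

"rise city", 5 times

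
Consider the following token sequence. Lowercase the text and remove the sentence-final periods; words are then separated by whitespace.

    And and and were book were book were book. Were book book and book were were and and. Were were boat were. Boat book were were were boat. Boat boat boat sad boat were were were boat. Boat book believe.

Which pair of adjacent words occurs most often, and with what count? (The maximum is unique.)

Bigram frequencies (highest first):
  were were: 6
  book were: 5
  were book: 4
  were boat: 4
  boat boat: 4
  and and: 3
  … (10 more, each ≤ 2)

"were were", 6 times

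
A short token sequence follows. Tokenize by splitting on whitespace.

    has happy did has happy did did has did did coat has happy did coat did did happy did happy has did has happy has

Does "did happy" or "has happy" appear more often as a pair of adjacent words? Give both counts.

"did happy": 2 occurrences
"has happy": 4 occurrences

"has happy" (4 vs 2)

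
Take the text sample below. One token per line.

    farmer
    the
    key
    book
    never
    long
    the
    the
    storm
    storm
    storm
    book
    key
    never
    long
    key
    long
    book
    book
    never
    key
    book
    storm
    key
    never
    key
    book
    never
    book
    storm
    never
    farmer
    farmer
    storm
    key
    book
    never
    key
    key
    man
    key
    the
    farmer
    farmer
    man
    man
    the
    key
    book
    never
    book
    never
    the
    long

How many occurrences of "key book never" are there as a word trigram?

Scanning the 52 overlapping trigram windows for "key book never":
  position 3–5: key book never
  position 26–28: key book never
  position 35–37: key book never
  position 48–50: key book never

4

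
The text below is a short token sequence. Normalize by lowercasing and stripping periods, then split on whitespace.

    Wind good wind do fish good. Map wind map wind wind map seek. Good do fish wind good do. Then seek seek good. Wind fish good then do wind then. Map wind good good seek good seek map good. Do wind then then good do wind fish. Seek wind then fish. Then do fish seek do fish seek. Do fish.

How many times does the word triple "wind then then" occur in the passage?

Scanning the 58 overlapping trigram windows for "wind then then":
  position 41–43: wind then then

1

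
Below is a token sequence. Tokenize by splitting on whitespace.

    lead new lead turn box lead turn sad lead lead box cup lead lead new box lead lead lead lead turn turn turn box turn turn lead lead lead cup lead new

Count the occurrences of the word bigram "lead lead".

Scanning the 31 overlapping bigram windows for "lead lead":
  position 9–10: lead lead
  position 13–14: lead lead
  position 17–18: lead lead
  position 18–19: lead lead
  position 19–20: lead lead
  position 27–28: lead lead
  position 28–29: lead lead

7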